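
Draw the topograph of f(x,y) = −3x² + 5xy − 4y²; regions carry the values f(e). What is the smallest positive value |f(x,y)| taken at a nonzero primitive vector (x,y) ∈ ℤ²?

translate: b→1 (≡-5 mod 6), so (3,-5,4)→(3,1,2)
flip: (3,1,2)→(2,-1,3)
reduced (well bottom): (2,-1,3) with a≤c, −a<b≤a
well minimum |f| = |-2| = 2 (negative-definite)

2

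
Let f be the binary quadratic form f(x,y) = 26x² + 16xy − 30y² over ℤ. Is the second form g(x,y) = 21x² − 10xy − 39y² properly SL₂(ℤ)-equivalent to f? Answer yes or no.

D₁ = 3376, D₂ = 3376
river cycle of f (length 26): (-30, 44, 12), (12, 52, -14), (-14, 32, 42), (42, 52, -4), (-4, 52, 42), (42, 32, -14), (-14, 52, 12), (12, 44, -30), (-30, 16, 26), (26, 36, -20), … (16 more)
river cycle of g (length 48): (21, 32, -28), (-28, 24, 25), (25, 26, -27), (-27, 28, 24), (24, 20, -31), (-31, 42, 13), (13, 36, -40), (-40, 44, 9), (9, 46, -35), (-35, 24, 20), … (38 more)
cycles differ ⇒ inequivalent

no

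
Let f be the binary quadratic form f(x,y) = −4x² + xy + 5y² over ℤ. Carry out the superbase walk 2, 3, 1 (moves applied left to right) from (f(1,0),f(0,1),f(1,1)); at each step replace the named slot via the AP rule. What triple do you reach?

start (-4,5,2) = (f(1,0),f(0,1),f(1,1))
replace slot 2: 2·((-4)+2) − 5 = -9 → (-4,-9,2)
replace slot 3: 2·((-4)+(-9)) − 2 = -28 → (-4,-9,-28)
replace slot 1: 2·((-9)+(-28)) − (-4) = -70 → (-70,-9,-28)

-70,-9,-28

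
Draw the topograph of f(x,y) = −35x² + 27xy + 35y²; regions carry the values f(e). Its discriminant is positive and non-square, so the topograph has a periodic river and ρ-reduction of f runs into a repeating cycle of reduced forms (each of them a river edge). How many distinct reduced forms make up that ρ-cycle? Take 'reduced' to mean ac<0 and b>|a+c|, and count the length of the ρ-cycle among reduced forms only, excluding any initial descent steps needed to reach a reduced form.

D = 5629, ⌊√D⌋ = 75
river: ρ → (35,43,-27)
river: ρ → (-27,65,13)
river: ρ → (13,65,-27)
river: ρ → (-27,43,35)
river: ρ → (35,27,-35)
river: ρ → (-35,43,27)
river: ρ → (27,65,-13)
river: ρ → (-13,65,27)
river: ρ → (27,43,-35)
river: ρ → (-35,27,35)
ρ-cycle length = 10 (tail of 0 descent steps not counted)

10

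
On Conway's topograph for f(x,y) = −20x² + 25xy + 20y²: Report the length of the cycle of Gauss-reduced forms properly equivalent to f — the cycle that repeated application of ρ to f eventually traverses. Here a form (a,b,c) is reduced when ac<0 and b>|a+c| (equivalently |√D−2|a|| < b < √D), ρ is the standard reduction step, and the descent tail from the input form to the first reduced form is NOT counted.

D = 2225, ⌊√D⌋ = 47
river: ρ → (20,15,-25)
river: ρ → (-25,35,10)
river: ρ → (10,45,-5)
river: ρ → (-5,45,10)
river: ρ → (10,35,-25)
river: ρ → (-25,15,20)
river: ρ → (20,25,-20)
river: ρ → (-20,15,25)
river: ρ → (25,35,-10)
river: ρ → (-10,45,5)
river: ρ → (5,45,-10)
river: ρ → (-10,35,25)
river: ρ → (25,15,-20)
river: ρ → (-20,25,20)
ρ-cycle length = 14 (tail of 0 descent steps not counted)

14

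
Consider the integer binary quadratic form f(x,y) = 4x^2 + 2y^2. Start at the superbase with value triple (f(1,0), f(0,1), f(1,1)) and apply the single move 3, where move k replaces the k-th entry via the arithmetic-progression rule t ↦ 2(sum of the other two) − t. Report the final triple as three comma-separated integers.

start (4,2,6) = (f(1,0),f(0,1),f(1,1))
replace slot 3: 2·(4+2) − 6 = 6 → (4,2,6)

4,2,6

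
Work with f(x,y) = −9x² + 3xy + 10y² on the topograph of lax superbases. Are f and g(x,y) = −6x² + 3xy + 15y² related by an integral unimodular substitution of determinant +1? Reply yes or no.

D₁ = 369, D₂ = 369
river cycle of f (length 16): (10, 17, -2), (-2, 19, 1), (1, 19, -2), (-2, 17, 10), (10, 3, -9), (-9, 15, 4), (4, 17, -5), (-5, 13, 10), (10, 7, -8), (-8, 9, 9), … (6 more)
river cycle of g (length 10): (-6, 15, 6), (6, 9, -12), (-12, 15, 3), (3, 15, -12), (-12, 9, 6), (6, 15, -6), (-6, 9, 12), (12, 15, -3), (-3, 15, 12), (12, 9, -6)
cycles differ ⇒ inequivalent

no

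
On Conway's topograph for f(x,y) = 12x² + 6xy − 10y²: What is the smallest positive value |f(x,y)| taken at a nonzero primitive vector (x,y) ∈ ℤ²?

river: ρ → (-10,14,8)
river: ρ → (8,18,-6)
river: ρ → (-6,18,8)
river: ρ → (8,14,-10)
river: ρ → (-10,6,12)
river: ρ → (12,18,-4)
river: ρ → (-4,22,2)
river: ρ → (2,22,-4)
river: ρ → (-4,18,12)
river: ρ → (12,6,-10)
closes: descent 0, river 10
min |a| on river = 2

2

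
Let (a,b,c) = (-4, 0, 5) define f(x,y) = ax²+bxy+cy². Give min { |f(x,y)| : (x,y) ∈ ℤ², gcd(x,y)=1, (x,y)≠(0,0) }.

descent: ρ → (5,0,-4)
descent: ρ → (-4,8,1)  [lands on river]
river: ρ → (1,8,-4)
closes: descent 2, river 2
min |a| on river = 1

1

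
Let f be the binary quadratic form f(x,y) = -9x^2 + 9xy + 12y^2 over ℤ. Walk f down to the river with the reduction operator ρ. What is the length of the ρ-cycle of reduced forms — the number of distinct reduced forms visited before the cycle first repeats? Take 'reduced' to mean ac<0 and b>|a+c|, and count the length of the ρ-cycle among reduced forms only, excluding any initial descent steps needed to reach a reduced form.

D = 513, ⌊√D⌋ = 22
river: ρ → (12,15,-6)
river: ρ → (-6,21,3)
river: ρ → (3,21,-6)
river: ρ → (-6,15,12)
river: ρ → (12,9,-9)
river: ρ → (-9,9,12)
ρ-cycle length = 6 (tail of 0 descent steps not counted)

6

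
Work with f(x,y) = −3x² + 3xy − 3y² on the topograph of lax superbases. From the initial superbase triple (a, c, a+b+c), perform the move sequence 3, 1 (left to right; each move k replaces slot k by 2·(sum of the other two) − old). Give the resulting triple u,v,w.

start (-3,-3,-3) = (f(1,0),f(0,1),f(1,1))
replace slot 3: 2·((-3)+(-3)) − (-3) = -9 → (-3,-3,-9)
replace slot 1: 2·((-3)+(-9)) − (-3) = -21 → (-21,-3,-9)

-21,-3,-9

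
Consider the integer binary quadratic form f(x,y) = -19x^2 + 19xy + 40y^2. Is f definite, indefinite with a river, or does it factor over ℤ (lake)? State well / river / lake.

D = b²−4ac = 19² − 4·(-19)·40 = 3401
D > 0 non-square ⇒ indefinite ⇒ periodic river

river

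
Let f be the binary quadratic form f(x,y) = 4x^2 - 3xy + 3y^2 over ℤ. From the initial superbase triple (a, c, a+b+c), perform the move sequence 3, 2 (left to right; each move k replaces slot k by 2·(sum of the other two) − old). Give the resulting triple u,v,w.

start (4,3,4) = (f(1,0),f(0,1),f(1,1))
replace slot 3: 2·(4+3) − 4 = 10 → (4,3,10)
replace slot 2: 2·(4+10) − 3 = 25 → (4,25,10)

4,25,10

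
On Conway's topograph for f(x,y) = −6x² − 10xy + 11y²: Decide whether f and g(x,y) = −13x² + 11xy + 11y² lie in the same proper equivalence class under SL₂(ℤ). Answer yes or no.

D₁ = 364, D₂ = 693
discriminants differ ⇒ not SL₂(ℤ)-equivalent

no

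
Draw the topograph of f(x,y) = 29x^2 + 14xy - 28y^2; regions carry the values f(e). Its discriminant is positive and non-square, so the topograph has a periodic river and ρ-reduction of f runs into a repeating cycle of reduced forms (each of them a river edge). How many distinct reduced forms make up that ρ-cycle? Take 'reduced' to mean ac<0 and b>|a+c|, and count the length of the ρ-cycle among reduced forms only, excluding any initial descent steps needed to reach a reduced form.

D = 3444, ⌊√D⌋ = 58
river: ρ → (-28,42,15)
river: ρ → (15,48,-19)
river: ρ → (-19,28,35)
river: ρ → (35,42,-12)
river: ρ → (-12,54,11)
river: ρ → (11,56,-7)
river: ρ → (-7,56,11)
river: ρ → (11,54,-12)
river: ρ → (-12,42,35)
river: ρ → (35,28,-19)
river: ρ → (-19,48,15)
river: ρ → (15,42,-28)
river: ρ → (-28,14,29)
river: ρ → (29,44,-13)
river: ρ → (-13,34,44)
river: ρ → (44,54,-3)
river: ρ → (-3,54,44)
river: ρ → (44,34,-13)
river: ρ → (-13,44,29)
river: ρ → (29,14,-28)
ρ-cycle length = 20 (tail of 0 descent steps not counted)

20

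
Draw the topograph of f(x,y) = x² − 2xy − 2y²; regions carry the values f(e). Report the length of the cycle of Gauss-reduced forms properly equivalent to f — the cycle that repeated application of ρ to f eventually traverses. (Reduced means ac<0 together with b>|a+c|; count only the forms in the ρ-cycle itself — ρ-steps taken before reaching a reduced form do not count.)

D = 12, ⌊√D⌋ = 3
descent: ρ → (-2,2,1)  [lands on river]
river: ρ → (1,2,-2)
ρ-cycle length = 2 (tail of 1 descent step not counted)

2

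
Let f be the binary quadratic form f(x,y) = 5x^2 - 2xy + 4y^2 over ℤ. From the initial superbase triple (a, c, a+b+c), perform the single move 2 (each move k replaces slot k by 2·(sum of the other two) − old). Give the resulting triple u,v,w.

start (5,4,7) = (f(1,0),f(0,1),f(1,1))
replace slot 2: 2·(5+7) − 4 = 20 → (5,20,7)

5,20,7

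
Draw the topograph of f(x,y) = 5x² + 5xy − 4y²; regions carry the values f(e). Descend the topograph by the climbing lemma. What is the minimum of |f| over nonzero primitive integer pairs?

river: ρ → (-4,3,6)
river: ρ → (6,9,-1)
river: ρ → (-1,9,6)
river: ρ → (6,3,-4)
river: ρ → (-4,5,5)
river: ρ → (5,5,-4)
closes: descent 0, river 6
min |a| on river = 1

1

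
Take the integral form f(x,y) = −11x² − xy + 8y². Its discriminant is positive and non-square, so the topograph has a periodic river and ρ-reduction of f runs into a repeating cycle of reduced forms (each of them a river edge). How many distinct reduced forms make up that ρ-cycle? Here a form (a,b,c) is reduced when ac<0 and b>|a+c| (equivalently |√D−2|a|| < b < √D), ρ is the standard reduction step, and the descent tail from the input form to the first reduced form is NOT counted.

D = 353, ⌊√D⌋ = 18
descent: ρ → (8,17,-2)  [lands on river]
river: ρ → (-2,15,16)
river: ρ → (16,17,-1)
river: ρ → (-1,17,16)
river: ρ → (16,15,-2)
river: ρ → (-2,17,8)
river: ρ → (8,15,-4)
river: ρ → (-4,17,4)
river: ρ → (4,15,-8)
river: ρ → (-8,17,2)
river: ρ → (2,15,-16)
river: ρ → (-16,17,1)
river: ρ → (1,17,-16)
river: ρ → (-16,15,2)
river: ρ → (2,17,-8)
river: ρ → (-8,15,4)
river: ρ → (4,17,-4)
river: ρ → (-4,15,8)
ρ-cycle length = 18 (tail of 1 descent step not counted)

18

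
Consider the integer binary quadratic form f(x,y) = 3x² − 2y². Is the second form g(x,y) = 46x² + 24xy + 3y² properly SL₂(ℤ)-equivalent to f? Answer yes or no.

D₁ = 24, D₂ = 24
river cycle of f (length 2): (-2, 4, 1), (1, 4, -2)
river cycle of g (length 2): (-2, 4, 1), (1, 4, -2)
cycles coincide ⇒ equivalent

yes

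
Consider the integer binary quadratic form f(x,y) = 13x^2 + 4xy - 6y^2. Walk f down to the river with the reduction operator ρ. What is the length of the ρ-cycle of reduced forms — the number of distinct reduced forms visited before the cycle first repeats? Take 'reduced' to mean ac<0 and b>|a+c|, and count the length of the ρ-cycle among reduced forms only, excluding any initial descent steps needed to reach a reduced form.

D = 328, ⌊√D⌋ = 18
descent: ρ → (-6,8,11)  [lands on river]
river: ρ → (11,14,-3)
river: ρ → (-3,16,6)
river: ρ → (6,8,-11)
river: ρ → (-11,14,3)
river: ρ → (3,16,-6)
ρ-cycle length = 6 (tail of 1 descent step not counted)

6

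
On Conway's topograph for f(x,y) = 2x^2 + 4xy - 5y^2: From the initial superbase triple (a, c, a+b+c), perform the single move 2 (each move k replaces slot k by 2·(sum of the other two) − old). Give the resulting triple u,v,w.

start (2,-5,1) = (f(1,0),f(0,1),f(1,1))
replace slot 2: 2·(2+1) − (-5) = 11 → (2,11,1)

2,11,1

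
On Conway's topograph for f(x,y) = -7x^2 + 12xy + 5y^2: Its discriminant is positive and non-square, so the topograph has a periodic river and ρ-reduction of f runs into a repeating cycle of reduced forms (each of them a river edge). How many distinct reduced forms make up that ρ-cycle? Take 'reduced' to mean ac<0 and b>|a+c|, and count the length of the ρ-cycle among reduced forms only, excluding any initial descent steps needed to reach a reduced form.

D = 284, ⌊√D⌋ = 16
river: ρ → (5,8,-11)
river: ρ → (-11,14,2)
river: ρ → (2,14,-11)
river: ρ → (-11,8,5)
river: ρ → (5,12,-7)
river: ρ → (-7,16,1)
river: ρ → (1,16,-7)
river: ρ → (-7,12,5)
ρ-cycle length = 8 (tail of 0 descent steps not counted)

8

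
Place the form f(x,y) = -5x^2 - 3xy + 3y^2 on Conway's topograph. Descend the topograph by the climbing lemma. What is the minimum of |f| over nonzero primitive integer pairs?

descent: ρ → (3,3,-5)  [lands on river]
river: ρ → (-5,7,1)
river: ρ → (1,7,-5)
river: ρ → (-5,3,3)
closes: descent 1, river 4
min |a| on river = 1

1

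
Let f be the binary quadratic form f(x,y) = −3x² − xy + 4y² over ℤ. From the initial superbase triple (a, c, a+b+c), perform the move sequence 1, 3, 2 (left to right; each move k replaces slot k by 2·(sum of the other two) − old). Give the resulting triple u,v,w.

start (-3,4,0) = (f(1,0),f(0,1),f(1,1))
replace slot 1: 2·(4+0) − (-3) = 11 → (11,4,0)
replace slot 3: 2·(11+4) − 0 = 30 → (11,4,30)
replace slot 2: 2·(11+30) − 4 = 78 → (11,78,30)

11,78,30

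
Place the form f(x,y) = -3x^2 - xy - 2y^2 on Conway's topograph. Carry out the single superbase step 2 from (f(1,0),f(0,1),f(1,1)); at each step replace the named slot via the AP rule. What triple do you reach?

start (-3,-2,-6) = (f(1,0),f(0,1),f(1,1))
replace slot 2: 2·((-3)+(-6)) − (-2) = -16 → (-3,-16,-6)

-3,-16,-6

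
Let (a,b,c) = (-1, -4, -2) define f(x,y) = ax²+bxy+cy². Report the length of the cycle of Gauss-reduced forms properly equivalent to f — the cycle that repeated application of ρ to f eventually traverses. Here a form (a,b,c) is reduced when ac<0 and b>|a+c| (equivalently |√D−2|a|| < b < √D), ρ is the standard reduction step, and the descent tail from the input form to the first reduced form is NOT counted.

D = 8, ⌊√D⌋ = 2
descent: ρ → (-2,0,1)
descent: ρ → (1,2,-1)  [lands on river]
river: ρ → (-1,2,1)
ρ-cycle length = 2 (tail of 2 descent steps not counted)

2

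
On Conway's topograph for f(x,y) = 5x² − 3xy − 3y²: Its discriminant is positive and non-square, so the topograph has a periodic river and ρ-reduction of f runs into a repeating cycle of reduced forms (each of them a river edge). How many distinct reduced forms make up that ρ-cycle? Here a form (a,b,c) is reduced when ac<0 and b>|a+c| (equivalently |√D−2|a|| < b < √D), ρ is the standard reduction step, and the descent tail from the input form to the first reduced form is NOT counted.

D = 69, ⌊√D⌋ = 8
descent: ρ → (-3,3,5)  [lands on river]
river: ρ → (5,7,-1)
river: ρ → (-1,7,5)
river: ρ → (5,3,-3)
ρ-cycle length = 4 (tail of 1 descent step not counted)

4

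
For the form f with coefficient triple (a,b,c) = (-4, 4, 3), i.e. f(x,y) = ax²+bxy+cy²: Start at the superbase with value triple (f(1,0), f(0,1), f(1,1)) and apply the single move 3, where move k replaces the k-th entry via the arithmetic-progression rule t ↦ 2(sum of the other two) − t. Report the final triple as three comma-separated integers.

start (-4,3,3) = (f(1,0),f(0,1),f(1,1))
replace slot 3: 2·((-4)+3) − 3 = -5 → (-4,3,-5)

-4,3,-5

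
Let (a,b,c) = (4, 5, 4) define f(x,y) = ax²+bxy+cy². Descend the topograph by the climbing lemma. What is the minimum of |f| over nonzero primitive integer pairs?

translate: b→-3 (≡5 mod 8), so (4,5,4)→(4,-3,3)
flip: (4,-3,3)→(3,3,4)
reduced (well bottom): (3,3,4) with a≤c, −a<b≤a
well minimum = a = 3

3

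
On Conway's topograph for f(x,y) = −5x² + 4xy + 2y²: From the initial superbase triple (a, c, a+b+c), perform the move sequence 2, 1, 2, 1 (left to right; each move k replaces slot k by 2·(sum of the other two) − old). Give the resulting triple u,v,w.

start (-5,2,1) = (f(1,0),f(0,1),f(1,1))
replace slot 2: 2·((-5)+1) − 2 = -10 → (-5,-10,1)
replace slot 1: 2·((-10)+1) − (-5) = -13 → (-13,-10,1)
replace slot 2: 2·((-13)+1) − (-10) = -14 → (-13,-14,1)
replace slot 1: 2·((-14)+1) − (-13) = -13 → (-13,-14,1)

-13,-14,1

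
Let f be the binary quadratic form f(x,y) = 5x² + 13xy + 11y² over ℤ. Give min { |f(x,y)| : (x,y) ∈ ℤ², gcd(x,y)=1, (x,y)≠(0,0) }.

translate: b→3 (≡13 mod 10), so (5,13,11)→(5,3,3)
flip: (5,3,3)→(3,-3,5)
translate: b→3 (≡-3 mod 6), so (3,-3,5)→(3,3,5)
reduced (well bottom): (3,3,5) with a≤c, −a<b≤a
well minimum = a = 3

3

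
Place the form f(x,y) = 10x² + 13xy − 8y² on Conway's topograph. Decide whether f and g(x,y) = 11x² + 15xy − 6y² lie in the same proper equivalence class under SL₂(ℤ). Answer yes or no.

D₁ = 489, D₂ = 489
river cycle of f (length 22): (-8, 19, 4), (4, 21, -3), (-3, 21, 4), (4, 19, -8), (-8, 13, 10), (10, 7, -11), (-11, 15, 6), (6, 21, -2), (-2, 19, 16), (16, 13, -5), … (12 more)
river cycle of g (length 22): (-6, 21, 2), (2, 19, -16), (-16, 13, 5), (5, 17, -10), (-10, 3, 12), (12, 21, -1), (-1, 21, 12), (12, 3, -10), (-10, 17, 5), (5, 13, -16), … (12 more)
cycles differ ⇒ inequivalent

no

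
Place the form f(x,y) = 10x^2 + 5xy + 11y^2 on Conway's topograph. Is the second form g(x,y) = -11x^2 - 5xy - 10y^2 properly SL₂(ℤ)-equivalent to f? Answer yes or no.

D₁ = -415, D₂ = -415
f: reduced (well bottom): (10,5,11) with a≤c, −a<b≤a
g is negative-definite; reduce −g:
−g: flip: (11,5,10)→(10,-5,11)
−g: reduced (well bottom): (10,-5,11) with a≤c, −a<b≤a
flip sign back: reduced form of g is (-10,5,-11)
reduced forms (10, 5, 11) vs (-10, 5, -11) ⇒ inequivalent

no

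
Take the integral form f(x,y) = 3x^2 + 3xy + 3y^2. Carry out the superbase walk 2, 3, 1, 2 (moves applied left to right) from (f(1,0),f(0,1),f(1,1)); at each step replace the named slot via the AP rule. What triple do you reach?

start (3,3,9) = (f(1,0),f(0,1),f(1,1))
replace slot 2: 2·(3+9) − 3 = 21 → (3,21,9)
replace slot 3: 2·(3+21) − 9 = 39 → (3,21,39)
replace slot 1: 2·(21+39) − 3 = 117 → (117,21,39)
replace slot 2: 2·(117+39) − 21 = 291 → (117,291,39)

117,291,39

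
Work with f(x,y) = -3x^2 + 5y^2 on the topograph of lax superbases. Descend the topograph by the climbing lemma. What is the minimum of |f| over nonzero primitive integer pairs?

descent: ρ → (5,0,-3)
descent: ρ → (-3,6,2)  [lands on river]
river: ρ → (2,6,-3)
closes: descent 2, river 2
min |a| on river = 2

2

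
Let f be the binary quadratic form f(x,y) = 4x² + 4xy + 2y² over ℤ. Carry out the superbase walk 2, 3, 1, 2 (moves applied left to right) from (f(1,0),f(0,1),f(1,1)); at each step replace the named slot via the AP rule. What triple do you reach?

start (4,2,10) = (f(1,0),f(0,1),f(1,1))
replace slot 2: 2·(4+10) − 2 = 26 → (4,26,10)
replace slot 3: 2·(4+26) − 10 = 50 → (4,26,50)
replace slot 1: 2·(26+50) − 4 = 148 → (148,26,50)
replace slot 2: 2·(148+50) − 26 = 370 → (148,370,50)

148,370,50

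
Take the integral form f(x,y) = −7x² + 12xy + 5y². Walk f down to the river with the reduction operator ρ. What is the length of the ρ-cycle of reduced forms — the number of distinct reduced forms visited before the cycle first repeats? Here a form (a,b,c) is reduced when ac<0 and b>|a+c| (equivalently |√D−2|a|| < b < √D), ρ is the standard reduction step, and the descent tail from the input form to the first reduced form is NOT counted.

D = 284, ⌊√D⌋ = 16
river: ρ → (5,8,-11)
river: ρ → (-11,14,2)
river: ρ → (2,14,-11)
river: ρ → (-11,8,5)
river: ρ → (5,12,-7)
river: ρ → (-7,16,1)
river: ρ → (1,16,-7)
river: ρ → (-7,12,5)
ρ-cycle length = 8 (tail of 0 descent steps not counted)

8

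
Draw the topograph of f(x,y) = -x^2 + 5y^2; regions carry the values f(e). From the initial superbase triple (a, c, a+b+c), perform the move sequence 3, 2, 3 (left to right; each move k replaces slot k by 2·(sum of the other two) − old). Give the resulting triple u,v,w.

start (-1,5,4) = (f(1,0),f(0,1),f(1,1))
replace slot 3: 2·((-1)+5) − 4 = 4 → (-1,5,4)
replace slot 2: 2·((-1)+4) − 5 = 1 → (-1,1,4)
replace slot 3: 2·((-1)+1) − 4 = -4 → (-1,1,-4)

-1,1,-4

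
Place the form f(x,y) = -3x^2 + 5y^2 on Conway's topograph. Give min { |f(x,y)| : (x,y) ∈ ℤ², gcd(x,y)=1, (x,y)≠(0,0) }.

descent: ρ → (5,0,-3)
descent: ρ → (-3,6,2)  [lands on river]
river: ρ → (2,6,-3)
closes: descent 2, river 2
min |a| on river = 2

2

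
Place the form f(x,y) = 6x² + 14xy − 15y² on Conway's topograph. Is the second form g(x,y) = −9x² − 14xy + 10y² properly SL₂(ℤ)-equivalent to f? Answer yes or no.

D₁ = 556, D₂ = 556
river cycle of f (length 18): (-15, 16, 5), (5, 14, -18), (-18, 22, 1), (1, 22, -18), (-18, 14, 5), (5, 16, -15), (-15, 14, 6), (6, 22, -3), (-3, 20, 13), (13, 6, -10), … (8 more)
river cycle of g (length 18): (10, 14, -9), (-9, 22, 2), (2, 22, -9), (-9, 14, 10), (10, 6, -13), (-13, 20, 3), (3, 22, -6), (-6, 14, 15), (15, 16, -5), (-5, 14, 18), … (8 more)
cycles differ ⇒ inequivalent

no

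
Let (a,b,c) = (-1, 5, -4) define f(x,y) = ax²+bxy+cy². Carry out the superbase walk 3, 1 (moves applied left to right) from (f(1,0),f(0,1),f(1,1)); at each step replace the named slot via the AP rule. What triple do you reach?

start (-1,-4,0) = (f(1,0),f(0,1),f(1,1))
replace slot 3: 2·((-1)+(-4)) − 0 = -10 → (-1,-4,-10)
replace slot 1: 2·((-4)+(-10)) − (-1) = -27 → (-27,-4,-10)

-27,-4,-10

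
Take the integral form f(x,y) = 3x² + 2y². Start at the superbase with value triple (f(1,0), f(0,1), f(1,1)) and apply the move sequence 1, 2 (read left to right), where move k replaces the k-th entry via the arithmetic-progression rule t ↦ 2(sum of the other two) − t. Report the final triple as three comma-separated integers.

start (3,2,5) = (f(1,0),f(0,1),f(1,1))
replace slot 1: 2·(2+5) − 3 = 11 → (11,2,5)
replace slot 2: 2·(11+5) − 2 = 30 → (11,30,5)

11,30,5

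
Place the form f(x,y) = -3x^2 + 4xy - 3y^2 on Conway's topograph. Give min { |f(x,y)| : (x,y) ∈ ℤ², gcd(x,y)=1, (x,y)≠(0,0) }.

translate: b→2 (≡-4 mod 6), so (3,-4,3)→(3,2,2)
flip: (3,2,2)→(2,-2,3)
translate: b→2 (≡-2 mod 4), so (2,-2,3)→(2,2,3)
reduced (well bottom): (2,2,3) with a≤c, −a<b≤a
well minimum |f| = |-2| = 2 (negative-definite)

2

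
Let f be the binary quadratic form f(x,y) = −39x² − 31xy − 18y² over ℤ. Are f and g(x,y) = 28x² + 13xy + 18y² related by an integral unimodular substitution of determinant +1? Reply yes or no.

D₁ = -1847, D₂ = -1847
f is negative-definite; reduce −f:
−f: flip: (39,31,18)→(18,-31,39)
−f: translate: b→5 (≡-31 mod 36), so (18,-31,39)→(18,5,26)
−f: reduced (well bottom): (18,5,26) with a≤c, −a<b≤a
flip sign back: reduced form of f is (-18,-5,-26)
g: flip: (28,13,18)→(18,-13,28)
g: reduced (well bottom): (18,-13,28) with a≤c, −a<b≤a
reduced forms (-18, -5, -26) vs (18, -13, 28) ⇒ inequivalent

no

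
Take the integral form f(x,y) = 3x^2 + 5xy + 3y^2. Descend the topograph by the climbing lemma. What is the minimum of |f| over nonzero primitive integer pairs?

translate: b→-1 (≡5 mod 6), so (3,5,3)→(3,-1,1)
flip: (3,-1,1)→(1,1,3)
reduced (well bottom): (1,1,3) with a≤c, −a<b≤a
well minimum = a = 1

1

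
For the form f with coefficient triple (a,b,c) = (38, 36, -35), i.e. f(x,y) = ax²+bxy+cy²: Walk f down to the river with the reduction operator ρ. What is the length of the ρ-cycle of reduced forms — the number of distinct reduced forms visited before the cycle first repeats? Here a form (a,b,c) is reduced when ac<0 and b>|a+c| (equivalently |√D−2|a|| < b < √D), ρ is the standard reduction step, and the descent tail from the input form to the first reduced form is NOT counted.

D = 6616, ⌊√D⌋ = 81
river: ρ → (-35,34,39)
river: ρ → (39,44,-30)
river: ρ → (-30,76,7)
river: ρ → (7,78,-19)
river: ρ → (-19,74,15)
river: ρ → (15,76,-14)
river: ρ → (-14,64,45)
river: ρ → (45,26,-33)
river: ρ → (-33,40,38)
river: ρ → (38,36,-35)
ρ-cycle length = 10 (tail of 0 descent steps not counted)

10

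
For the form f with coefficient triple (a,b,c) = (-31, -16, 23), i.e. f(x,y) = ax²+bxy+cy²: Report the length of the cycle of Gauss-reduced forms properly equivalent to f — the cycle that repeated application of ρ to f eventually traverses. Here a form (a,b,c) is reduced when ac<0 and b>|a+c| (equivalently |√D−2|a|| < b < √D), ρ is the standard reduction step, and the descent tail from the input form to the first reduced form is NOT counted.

D = 3108, ⌊√D⌋ = 55
descent: ρ → (23,16,-31)  [lands on river]
river: ρ → (-31,46,8)
river: ρ → (8,50,-19)
river: ρ → (-19,26,32)
river: ρ → (32,38,-13)
river: ρ → (-13,40,29)
river: ρ → (29,18,-24)
river: ρ → (-24,30,23)
ρ-cycle length = 8 (tail of 1 descent step not counted)

8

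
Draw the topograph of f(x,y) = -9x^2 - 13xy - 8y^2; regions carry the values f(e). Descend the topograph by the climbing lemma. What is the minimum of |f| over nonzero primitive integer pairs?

translate: b→-5 (≡13 mod 18), so (9,13,8)→(9,-5,4)
flip: (9,-5,4)→(4,5,9)
translate: b→-3 (≡5 mod 8), so (4,5,9)→(4,-3,8)
reduced (well bottom): (4,-3,8) with a≤c, −a<b≤a
well minimum |f| = |-4| = 4 (negative-definite)

4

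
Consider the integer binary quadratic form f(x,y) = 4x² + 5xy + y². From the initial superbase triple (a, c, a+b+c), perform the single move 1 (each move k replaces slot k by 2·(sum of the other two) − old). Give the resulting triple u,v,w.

start (4,1,10) = (f(1,0),f(0,1),f(1,1))
replace slot 1: 2·(1+10) − 4 = 18 → (18,1,10)

18,1,10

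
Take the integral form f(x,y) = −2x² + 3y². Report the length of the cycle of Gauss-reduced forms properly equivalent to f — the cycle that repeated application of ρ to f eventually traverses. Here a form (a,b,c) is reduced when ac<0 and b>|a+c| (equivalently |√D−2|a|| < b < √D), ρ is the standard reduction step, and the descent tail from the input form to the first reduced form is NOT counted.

D = 24, ⌊√D⌋ = 4
descent: ρ → (3,0,-2)
descent: ρ → (-2,4,1)  [lands on river]
river: ρ → (1,4,-2)
ρ-cycle length = 2 (tail of 2 descent steps not counted)

2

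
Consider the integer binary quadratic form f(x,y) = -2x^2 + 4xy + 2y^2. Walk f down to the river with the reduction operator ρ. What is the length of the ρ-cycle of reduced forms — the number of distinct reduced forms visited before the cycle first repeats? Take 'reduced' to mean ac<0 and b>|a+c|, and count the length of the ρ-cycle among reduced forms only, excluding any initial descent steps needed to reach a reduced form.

D = 32, ⌊√D⌋ = 5
river: ρ → (2,4,-2)
river: ρ → (-2,4,2)
ρ-cycle length = 2 (tail of 0 descent steps not counted)

2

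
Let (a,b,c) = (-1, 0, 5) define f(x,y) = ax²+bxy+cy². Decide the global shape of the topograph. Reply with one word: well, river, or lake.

D = b²−4ac = 0² − 4·(-1)·5 = 20
D > 0 non-square ⇒ indefinite ⇒ periodic river

river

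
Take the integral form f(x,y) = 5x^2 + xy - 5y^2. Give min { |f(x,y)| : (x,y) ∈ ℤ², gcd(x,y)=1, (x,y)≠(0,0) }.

river: ρ → (-5,9,1)
river: ρ → (1,9,-5)
river: ρ → (-5,1,5)
river: ρ → (5,9,-1)
river: ρ → (-1,9,5)
river: ρ → (5,1,-5)
closes: descent 0, river 6
min |a| on river = 1

1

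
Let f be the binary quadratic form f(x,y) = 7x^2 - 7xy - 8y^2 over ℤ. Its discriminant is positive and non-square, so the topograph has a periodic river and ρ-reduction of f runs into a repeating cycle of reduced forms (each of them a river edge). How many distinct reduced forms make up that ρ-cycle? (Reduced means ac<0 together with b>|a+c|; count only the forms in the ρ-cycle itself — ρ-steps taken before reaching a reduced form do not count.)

D = 273, ⌊√D⌋ = 16
descent: ρ → (-8,7,7)  [lands on river]
river: ρ → (7,7,-8)
river: ρ → (-8,9,6)
river: ρ → (6,15,-2)
river: ρ → (-2,13,13)
river: ρ → (13,13,-2)
river: ρ → (-2,15,6)
river: ρ → (6,9,-8)
ρ-cycle length = 8 (tail of 1 descent step not counted)

8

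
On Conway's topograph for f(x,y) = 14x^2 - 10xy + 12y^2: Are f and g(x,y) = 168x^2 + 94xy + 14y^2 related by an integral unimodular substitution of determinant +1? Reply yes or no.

D₁ = -572, D₂ = -572
f: flip: (14,-10,12)→(12,10,14)
f: reduced (well bottom): (12,10,14) with a≤c, −a<b≤a
g: flip: (168,94,14)→(14,-94,168)
g: translate: b→-10 (≡-94 mod 28), so (14,-94,168)→(14,-10,12)
g: flip: (14,-10,12)→(12,10,14)
g: reduced (well bottom): (12,10,14) with a≤c, −a<b≤a
reduced forms (12, 10, 14) vs (12, 10, 14) ⇒ equivalent

yes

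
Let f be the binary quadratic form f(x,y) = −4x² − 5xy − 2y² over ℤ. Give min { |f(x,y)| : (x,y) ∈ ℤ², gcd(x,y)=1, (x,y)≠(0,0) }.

translate: b→-3 (≡5 mod 8), so (4,5,2)→(4,-3,1)
flip: (4,-3,1)→(1,3,4)
translate: b→1 (≡3 mod 2), so (1,3,4)→(1,1,2)
reduced (well bottom): (1,1,2) with a≤c, −a<b≤a
well minimum |f| = |-1| = 1 (negative-definite)

1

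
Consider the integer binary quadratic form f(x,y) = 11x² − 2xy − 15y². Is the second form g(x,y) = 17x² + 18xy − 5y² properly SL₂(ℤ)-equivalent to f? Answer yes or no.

D₁ = 664, D₂ = 664
river cycle of f (length 22): (11, 20, -6), (-6, 16, 17), (17, 18, -5), (-5, 22, 9), (9, 14, -13), (-13, 12, 10), (10, 8, -15), (-15, 22, 3), (3, 20, -22), (-22, 24, 1), … (12 more)
river cycle of g (length 22): (-5, 22, 9), (9, 14, -13), (-13, 12, 10), (10, 8, -15), (-15, 22, 3), (3, 20, -22), (-22, 24, 1), (1, 24, -22), (-22, 20, 3), (3, 22, -15), … (12 more)
cycles coincide ⇒ equivalent

yes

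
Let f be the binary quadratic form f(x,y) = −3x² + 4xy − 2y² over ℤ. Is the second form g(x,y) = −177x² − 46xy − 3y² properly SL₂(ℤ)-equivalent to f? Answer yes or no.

D₁ = -8, D₂ = -8
f is negative-definite; reduce −f:
−f: translate: b→2 (≡-4 mod 6), so (3,-4,2)→(3,2,1)
−f: flip: (3,2,1)→(1,-2,3)
−f: translate: b→0 (≡-2 mod 2), so (1,-2,3)→(1,0,2)
−f: reduced (well bottom): (1,0,2) with a≤c, −a<b≤a
flip sign back: reduced form of f is (-1,0,-2)
g is negative-definite; reduce −g:
−g: flip: (177,46,3)→(3,-46,177)
−g: translate: b→2 (≡-46 mod 6), so (3,-46,177)→(3,2,1)
−g: flip: (3,2,1)→(1,-2,3)
−g: translate: b→0 (≡-2 mod 2), so (1,-2,3)→(1,0,2)
−g: reduced (well bottom): (1,0,2) with a≤c, −a<b≤a
flip sign back: reduced form of g is (-1,0,-2)
reduced forms (-1, 0, -2) vs (-1, 0, -2) ⇒ equivalent

yes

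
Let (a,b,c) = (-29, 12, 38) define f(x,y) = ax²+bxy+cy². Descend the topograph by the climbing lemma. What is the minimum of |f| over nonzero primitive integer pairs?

river: ρ → (38,64,-3)
river: ρ → (-3,62,59)
river: ρ → (59,56,-6)
river: ρ → (-6,64,19)
river: ρ → (19,50,-27)
river: ρ → (-27,58,11)
river: ρ → (11,52,-42)
river: ρ → (-42,32,21)
river: ρ → (21,52,-22)
river: ρ → (-22,36,37)
river: ρ → (37,38,-21)
river: ρ → (-21,46,29)
river: ρ → (29,12,-38)
river: ρ → (-38,64,3)
river: ρ → (3,62,-59)
river: ρ → (-59,56,6)
river: ρ → (6,64,-19)
river: ρ → (-19,50,27)
river: ρ → (27,58,-11)
river: ρ → (-11,52,42)
river: ρ → (42,32,-21)
river: ρ → (-21,52,22)
river: ρ → (22,36,-37)
river: ρ → (-37,38,21)
river: ρ → (21,46,-29)
river: ρ → (-29,12,38)
closes: descent 0, river 26
min |a| on river = 3

3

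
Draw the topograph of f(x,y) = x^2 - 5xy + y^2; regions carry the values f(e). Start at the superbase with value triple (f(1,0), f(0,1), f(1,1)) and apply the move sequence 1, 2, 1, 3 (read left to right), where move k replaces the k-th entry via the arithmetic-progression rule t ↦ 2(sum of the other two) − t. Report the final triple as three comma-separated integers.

start (1,1,-3) = (f(1,0),f(0,1),f(1,1))
replace slot 1: 2·(1+(-3)) − 1 = -5 → (-5,1,-3)
replace slot 2: 2·((-5)+(-3)) − 1 = -17 → (-5,-17,-3)
replace slot 1: 2·((-17)+(-3)) − (-5) = -35 → (-35,-17,-3)
replace slot 3: 2·((-35)+(-17)) − (-3) = -101 → (-35,-17,-101)

-35,-17,-101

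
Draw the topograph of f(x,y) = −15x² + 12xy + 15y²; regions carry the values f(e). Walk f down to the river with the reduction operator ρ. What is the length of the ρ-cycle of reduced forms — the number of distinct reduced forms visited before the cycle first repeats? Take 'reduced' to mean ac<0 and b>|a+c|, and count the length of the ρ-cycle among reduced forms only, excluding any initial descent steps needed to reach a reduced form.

D = 1044, ⌊√D⌋ = 32
river: ρ → (15,18,-12)
river: ρ → (-12,30,3)
river: ρ → (3,30,-12)
river: ρ → (-12,18,15)
river: ρ → (15,12,-15)
river: ρ → (-15,18,12)
river: ρ → (12,30,-3)
river: ρ → (-3,30,12)
river: ρ → (12,18,-15)
river: ρ → (-15,12,15)
ρ-cycle length = 10 (tail of 0 descent steps not counted)

10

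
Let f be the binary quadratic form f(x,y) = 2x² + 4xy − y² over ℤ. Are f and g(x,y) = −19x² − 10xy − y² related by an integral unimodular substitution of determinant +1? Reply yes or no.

D₁ = 24, D₂ = 24
river cycle of f (length 2): (-1, 4, 2), (2, 4, -1)
river cycle of g (length 2): (-1, 4, 2), (2, 4, -1)
cycles coincide ⇒ equivalent

yes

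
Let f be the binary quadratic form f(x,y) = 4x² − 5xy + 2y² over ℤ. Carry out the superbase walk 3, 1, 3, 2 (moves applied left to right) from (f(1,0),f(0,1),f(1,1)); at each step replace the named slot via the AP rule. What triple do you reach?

start (4,2,1) = (f(1,0),f(0,1),f(1,1))
replace slot 3: 2·(4+2) − 1 = 11 → (4,2,11)
replace slot 1: 2·(2+11) − 4 = 22 → (22,2,11)
replace slot 3: 2·(22+2) − 11 = 37 → (22,2,37)
replace slot 2: 2·(22+37) − 2 = 116 → (22,116,37)

22,116,37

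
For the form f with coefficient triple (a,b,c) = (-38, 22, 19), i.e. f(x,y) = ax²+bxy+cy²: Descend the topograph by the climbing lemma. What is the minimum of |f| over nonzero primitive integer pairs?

river: ρ → (19,54,-6)
river: ρ → (-6,54,19)
river: ρ → (19,22,-38)
river: ρ → (-38,54,3)
river: ρ → (3,54,-38)
river: ρ → (-38,22,19)
closes: descent 0, river 6
min |a| on river = 3

3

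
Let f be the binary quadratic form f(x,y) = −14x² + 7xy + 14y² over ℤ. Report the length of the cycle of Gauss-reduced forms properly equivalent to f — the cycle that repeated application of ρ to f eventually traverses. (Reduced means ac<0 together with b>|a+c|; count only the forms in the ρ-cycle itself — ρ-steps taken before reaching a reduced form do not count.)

D = 833, ⌊√D⌋ = 28
river: ρ → (14,21,-7)
river: ρ → (-7,21,14)
river: ρ → (14,7,-14)
river: ρ → (-14,21,7)
river: ρ → (7,21,-14)
river: ρ → (-14,7,14)
ρ-cycle length = 6 (tail of 0 descent steps not counted)

6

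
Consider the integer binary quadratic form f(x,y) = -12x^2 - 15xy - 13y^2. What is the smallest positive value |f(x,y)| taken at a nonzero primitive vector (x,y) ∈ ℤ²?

translate: b→-9 (≡15 mod 24), so (12,15,13)→(12,-9,10)
flip: (12,-9,10)→(10,9,12)
reduced (well bottom): (10,9,12) with a≤c, −a<b≤a
well minimum |f| = |-10| = 10 (negative-definite)

10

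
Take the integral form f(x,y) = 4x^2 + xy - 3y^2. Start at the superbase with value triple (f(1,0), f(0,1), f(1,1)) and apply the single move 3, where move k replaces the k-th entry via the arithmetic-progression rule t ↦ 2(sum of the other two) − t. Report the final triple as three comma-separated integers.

start (4,-3,2) = (f(1,0),f(0,1),f(1,1))
replace slot 3: 2·(4+(-3)) − 2 = 0 → (4,-3,0)

4,-3,0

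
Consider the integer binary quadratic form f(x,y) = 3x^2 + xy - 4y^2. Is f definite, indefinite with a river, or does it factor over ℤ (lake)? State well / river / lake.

D = b²−4ac = 1² − 4·3·(-4) = 49
D = 7² is a perfect square ⇒ form factors over ℤ ⇒ lakes

lake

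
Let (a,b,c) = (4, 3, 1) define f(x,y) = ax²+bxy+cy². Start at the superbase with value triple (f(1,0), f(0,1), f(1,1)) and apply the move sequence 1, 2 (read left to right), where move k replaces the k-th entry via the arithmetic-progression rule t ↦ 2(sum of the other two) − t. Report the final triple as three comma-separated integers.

start (4,1,8) = (f(1,0),f(0,1),f(1,1))
replace slot 1: 2·(1+8) − 4 = 14 → (14,1,8)
replace slot 2: 2·(14+8) − 1 = 43 → (14,43,8)

14,43,8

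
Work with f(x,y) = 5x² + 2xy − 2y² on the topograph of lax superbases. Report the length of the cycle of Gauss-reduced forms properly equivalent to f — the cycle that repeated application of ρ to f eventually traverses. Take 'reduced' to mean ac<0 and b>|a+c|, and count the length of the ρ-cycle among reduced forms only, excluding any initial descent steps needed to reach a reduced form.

D = 44, ⌊√D⌋ = 6
descent: ρ → (-2,6,1)  [lands on river]
river: ρ → (1,6,-2)
ρ-cycle length = 2 (tail of 1 descent step not counted)

2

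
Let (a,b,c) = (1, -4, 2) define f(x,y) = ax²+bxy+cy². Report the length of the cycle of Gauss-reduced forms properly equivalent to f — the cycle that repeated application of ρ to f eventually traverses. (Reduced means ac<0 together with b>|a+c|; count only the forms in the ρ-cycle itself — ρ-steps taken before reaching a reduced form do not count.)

D = 8, ⌊√D⌋ = 2
descent: ρ → (2,0,-1)
descent: ρ → (-1,2,1)  [lands on river]
river: ρ → (1,2,-1)
ρ-cycle length = 2 (tail of 2 descent steps not counted)

2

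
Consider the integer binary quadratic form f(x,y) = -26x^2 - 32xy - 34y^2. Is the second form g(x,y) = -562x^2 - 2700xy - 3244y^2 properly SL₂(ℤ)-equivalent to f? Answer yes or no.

D₁ = -2512, D₂ = -2512
f is negative-definite; reduce −f:
−f: translate: b→-20 (≡32 mod 52), so (26,32,34)→(26,-20,28)
−f: reduced (well bottom): (26,-20,28) with a≤c, −a<b≤a
flip sign back: reduced form of f is (-26,20,-28)
g is negative-definite; reduce −g:
−g: translate: b→452 (≡2700 mod 1124), so (562,2700,3244)→(562,452,92)
−g: flip: (562,452,92)→(92,-452,562)
−g: translate: b→-84 (≡-452 mod 184), so (92,-452,562)→(92,-84,26)
−g: flip: (92,-84,26)→(26,84,92)
−g: translate: b→-20 (≡84 mod 52), so (26,84,92)→(26,-20,28)
−g: reduced (well bottom): (26,-20,28) with a≤c, −a<b≤a
flip sign back: reduced form of g is (-26,20,-28)
reduced forms (-26, 20, -28) vs (-26, 20, -28) ⇒ equivalent

yes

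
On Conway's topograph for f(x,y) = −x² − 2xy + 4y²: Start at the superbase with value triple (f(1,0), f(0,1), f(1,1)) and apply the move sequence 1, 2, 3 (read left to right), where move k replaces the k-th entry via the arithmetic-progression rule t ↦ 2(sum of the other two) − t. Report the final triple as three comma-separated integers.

start (-1,4,1) = (f(1,0),f(0,1),f(1,1))
replace slot 1: 2·(4+1) − (-1) = 11 → (11,4,1)
replace slot 2: 2·(11+1) − 4 = 20 → (11,20,1)
replace slot 3: 2·(11+20) − 1 = 61 → (11,20,61)

11,20,61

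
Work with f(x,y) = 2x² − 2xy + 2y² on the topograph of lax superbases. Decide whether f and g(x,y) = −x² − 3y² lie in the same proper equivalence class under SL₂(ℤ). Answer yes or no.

D₁ = -12, D₂ = -12
f: translate: b→2 (≡-2 mod 4), so (2,-2,2)→(2,2,2)
f: reduced (well bottom): (2,2,2) with a≤c, −a<b≤a
g is negative-definite; reduce −g:
−g: reduced (well bottom): (1,0,3) with a≤c, −a<b≤a
flip sign back: reduced form of g is (-1,0,-3)
reduced forms (2, 2, 2) vs (-1, 0, -3) ⇒ inequivalent

no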